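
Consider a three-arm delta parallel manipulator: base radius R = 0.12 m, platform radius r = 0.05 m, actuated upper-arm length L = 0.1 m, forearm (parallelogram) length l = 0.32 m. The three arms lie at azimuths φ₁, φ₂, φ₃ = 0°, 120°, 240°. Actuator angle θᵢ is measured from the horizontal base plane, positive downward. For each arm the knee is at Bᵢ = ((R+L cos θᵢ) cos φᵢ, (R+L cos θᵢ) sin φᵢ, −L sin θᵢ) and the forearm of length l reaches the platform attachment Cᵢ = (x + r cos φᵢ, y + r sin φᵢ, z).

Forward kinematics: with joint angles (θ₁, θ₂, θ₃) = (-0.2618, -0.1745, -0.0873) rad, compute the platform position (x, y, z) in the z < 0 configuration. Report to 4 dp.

(0.0123, 0.0072, -0.2544)

S1 = (0.1666·cos0.0°, 0.1666·sin0.0°, 0.0259) = (0.1666, 0.0000, 0.0259)
arm 2 at φ=120.0°: e+L cos θ2 = 0.1685;  S2 = (-0.0842, 0.1459, 0.0174)
arm 3 at φ=240.0°: e+L cos θ3 = 0.1696;  S3 = (-0.0848, -0.1469, 0.0087)
subtract pairs → two planes through P
[-0.5017 0.2918 -0.0170]·P = 0.0003;  [-0.5028 -0.2938 -0.0343]·P = 0.0004
det = 0.2941;  x = -0.0007+-0.0511z,  y = -0.0003+-0.0294z
into |P−S₁|² = l²: 1.0035z² + -0.0347z + -0.0737 = 0;  Δ = 0.2972;  z = -0.2544 or 0.2889 → z<0 root = -0.2544
x = 0.0123, y = 0.0072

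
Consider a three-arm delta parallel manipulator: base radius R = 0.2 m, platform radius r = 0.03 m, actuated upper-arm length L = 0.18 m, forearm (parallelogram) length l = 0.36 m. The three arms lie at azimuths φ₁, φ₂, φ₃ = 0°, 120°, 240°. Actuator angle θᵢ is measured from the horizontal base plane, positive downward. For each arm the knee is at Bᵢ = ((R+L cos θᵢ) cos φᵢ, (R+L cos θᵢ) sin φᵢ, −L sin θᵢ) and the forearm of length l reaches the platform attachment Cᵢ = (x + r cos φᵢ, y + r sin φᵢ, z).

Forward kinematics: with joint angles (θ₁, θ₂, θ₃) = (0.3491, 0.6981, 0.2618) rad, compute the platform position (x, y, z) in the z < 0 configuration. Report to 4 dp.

O1 = (0.3391·cos0.0°, 0.3391·sin0.0°, -0.0616) = (0.3391, 0.0000, -0.0616)
O2 = (0.3079·cos120.0°, 0.3079·sin120.0°, -0.1157) = (-0.1539, 0.2666, -0.1157)
φ3=240.0°: virtual centre (-0.1719, -0.2978, -0.0466), radius l
|O₂|²−|O₁|² = -0.0106;  |O₃|²−|O₁|² = 0.0016
linear system: -0.9862x+0.5333y = -0.0106−-0.1083z; -1.0222x+-0.5956y = 0.0016−0.0300z
Cramer: x(z) = 0.0048-0.0428z;  y(z) = -0.0110+0.1238z
sphere 1 gives Az²+Bz+C=0 with A=1.0172, B=0.1491, C=-0.0139;  B²−4AC=0.0789;  roots -0.2113, 0.0648;  negative root z = -0.2113
x = 0.0139, y = -0.0372

(0.0139, -0.0372, -0.2113)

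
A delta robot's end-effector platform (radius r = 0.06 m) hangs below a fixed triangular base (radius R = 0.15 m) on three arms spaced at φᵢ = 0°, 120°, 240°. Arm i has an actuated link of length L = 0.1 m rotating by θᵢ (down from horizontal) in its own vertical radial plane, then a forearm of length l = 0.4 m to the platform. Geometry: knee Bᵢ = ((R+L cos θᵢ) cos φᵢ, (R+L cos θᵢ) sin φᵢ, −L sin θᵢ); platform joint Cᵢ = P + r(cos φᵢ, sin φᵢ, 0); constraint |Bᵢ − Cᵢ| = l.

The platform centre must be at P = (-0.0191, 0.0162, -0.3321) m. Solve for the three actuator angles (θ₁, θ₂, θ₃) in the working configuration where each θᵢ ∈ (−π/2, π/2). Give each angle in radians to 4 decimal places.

θ₁ = -0.0876, θ₂ = -0.3495, θ₃ = -0.1751

rotate P by −φ1: (-0.0191, 0.0162, -0.3321)
  e−x'=0.1091;  (l²−L²−(e−x')²−y'²−z²)/2L = 0.1377
  θ1 = atan2(B,A) + arccos(C/0.3496) = -0.0876
arm 2 (φ=120.0°): x'=0.0236, y'=0.0084
  e−x'=0.0664;  (l²−L²−(e−x')²−y'²−z²)/2L = 0.1761
  √(A²+B²)=0.3387;  θ2 = -1.3734+1.0239 ≈ -0.3495
arm 3 (φ=240.0°): x'=-0.0045, y'=-0.0246
  A=0.0945, B=-0.3321, C=(l²−L²−A²−y'²−z²)/(2L)=0.1509
  √(A²+B²)=0.3453;  θ3 = -1.2936+1.1186 ≈ -0.1751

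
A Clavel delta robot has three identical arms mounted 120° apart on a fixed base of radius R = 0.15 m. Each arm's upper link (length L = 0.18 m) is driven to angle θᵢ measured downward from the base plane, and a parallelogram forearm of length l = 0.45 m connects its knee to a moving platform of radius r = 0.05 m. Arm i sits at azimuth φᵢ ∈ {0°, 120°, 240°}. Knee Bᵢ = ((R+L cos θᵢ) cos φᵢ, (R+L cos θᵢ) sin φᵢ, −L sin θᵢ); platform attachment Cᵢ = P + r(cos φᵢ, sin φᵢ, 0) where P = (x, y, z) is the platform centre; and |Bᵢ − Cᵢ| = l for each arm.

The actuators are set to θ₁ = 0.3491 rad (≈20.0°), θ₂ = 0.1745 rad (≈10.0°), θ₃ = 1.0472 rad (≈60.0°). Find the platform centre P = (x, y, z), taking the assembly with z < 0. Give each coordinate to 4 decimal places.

(0.0602, 0.1595, -0.4268)

O1 = (0.2691·cos0.0°, 0.2691·sin0.0°, -0.0616) = (0.2691, 0.0000, -0.0616)
φ2=120.0°: virtual centre (-0.1386, 0.2401, -0.0313), radius l
φ3=240.0°: virtual centre (-0.0950, -0.1645, -0.1559), radius l
eliminate P² terms by subtracting sphere 1 from 2 and 3
[-0.8156 0.4802 0.0606]·P = 0.0016;  [-0.7283 -0.3291 -0.1886]·P = -0.0158
det = 0.6181;  x = 0.0114+-0.1143z,  y = 0.0228+-0.3203z
sphere 1 gives Az²+Bz+C=0 with A=1.1157, B=0.1674, C=-0.1318;  B²−4AC=0.6161;  roots -0.4268, 0.2767;  negative root z = -0.4268
x = 0.0602, y = 0.1595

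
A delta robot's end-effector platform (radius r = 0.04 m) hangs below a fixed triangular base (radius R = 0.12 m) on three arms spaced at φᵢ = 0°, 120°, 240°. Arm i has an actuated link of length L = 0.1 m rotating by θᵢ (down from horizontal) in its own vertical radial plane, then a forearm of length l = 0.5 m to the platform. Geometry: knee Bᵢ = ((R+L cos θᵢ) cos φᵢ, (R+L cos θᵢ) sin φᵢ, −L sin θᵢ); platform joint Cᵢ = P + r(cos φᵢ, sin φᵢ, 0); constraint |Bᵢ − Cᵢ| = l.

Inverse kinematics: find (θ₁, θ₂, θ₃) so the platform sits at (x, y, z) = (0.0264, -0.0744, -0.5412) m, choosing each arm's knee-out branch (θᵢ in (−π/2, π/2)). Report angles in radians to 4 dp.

θ₁ = 0.6975, θ₂ = 1.0469, θ₃ = 0.6104

rotate P by −φ1: (0.0264, -0.0744, -0.5412)
  e−x'=0.0536;  (l²−L²−(e−x')²−y'²−z²)/2L = -0.3065
  √(A²+B²)=0.5438;  θ1 = -1.4721+2.1696 ≈ 0.6975
φ2=120.0° → target in arm frame (-0.0776, 0.0143)
  A cos θ + B sin θ = C:  0.1576·cos θ + -0.5412·sin θ = -0.3898
  γ=atan2(-0.5412,0.1576)=-1.2874;  ψ=arccos(-0.6914)=2.3343;  θ2=γ+ψ≈1.0469
arm 3 (φ=240.0°): x'=0.0512, y'=0.0601
  e−x'=0.0288;  (l²−L²−(e−x')²−y'²−z²)/2L = -0.2867
  √(A²+B²)=0.5420;  θ3 = -1.5177+2.1281 ≈ 0.6104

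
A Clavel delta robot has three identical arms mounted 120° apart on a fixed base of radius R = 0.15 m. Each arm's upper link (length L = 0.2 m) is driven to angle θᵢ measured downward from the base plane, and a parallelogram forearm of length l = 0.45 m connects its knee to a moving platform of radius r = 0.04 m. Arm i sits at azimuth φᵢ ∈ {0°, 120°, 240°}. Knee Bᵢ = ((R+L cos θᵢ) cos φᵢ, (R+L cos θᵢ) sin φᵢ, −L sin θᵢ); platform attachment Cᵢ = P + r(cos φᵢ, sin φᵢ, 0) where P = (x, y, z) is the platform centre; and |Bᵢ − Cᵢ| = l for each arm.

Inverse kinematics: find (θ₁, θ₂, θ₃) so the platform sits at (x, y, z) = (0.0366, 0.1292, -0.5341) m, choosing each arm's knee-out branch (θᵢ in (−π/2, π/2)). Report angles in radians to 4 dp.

rotate P by −φ1: (0.0366, 0.1292, -0.5341)
  A cos θ + B sin θ = C:  0.0734·cos θ + -0.5341·sin θ = -0.3621
  √(A²+B²)=0.5391;  θ1 = -1.4342+2.3072 ≈ 0.8730
arm 2 (φ=120.0°): x'=0.0936, y'=-0.0963
  A cos θ + B sin θ = C:  0.0164·cos θ + -0.5341·sin θ = -0.3308
  γ=atan2(-0.5341,0.0164)=-1.5401;  ψ=arccos(-0.6190)=2.2383;  θ2=γ+ψ≈0.6982
rotate P by −φ3: (-0.1302, -0.0329, -0.5341)
  e−x'=0.2402;  (l²−L²−(e−x')²−y'²−z²)/2L = -0.4538
  θ3 = atan2(B,A) + arccos(C/0.5856) = 1.3093

θ₁ = 0.8730, θ₂ = 0.6982, θ₃ = 1.3093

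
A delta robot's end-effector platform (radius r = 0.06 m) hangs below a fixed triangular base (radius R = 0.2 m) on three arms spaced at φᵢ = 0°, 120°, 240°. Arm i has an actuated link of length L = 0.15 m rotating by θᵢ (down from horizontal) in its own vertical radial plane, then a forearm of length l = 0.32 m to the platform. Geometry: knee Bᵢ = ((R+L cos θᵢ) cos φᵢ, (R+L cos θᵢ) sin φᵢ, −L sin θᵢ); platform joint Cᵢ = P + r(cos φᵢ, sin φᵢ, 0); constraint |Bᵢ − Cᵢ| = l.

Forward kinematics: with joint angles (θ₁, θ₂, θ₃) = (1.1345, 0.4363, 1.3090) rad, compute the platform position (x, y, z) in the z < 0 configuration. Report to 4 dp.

φ1=0.0°: virtual centre (0.2034, 0.0000, -0.1359), radius l
O2 = (0.2759·cos120.0°, 0.2759·sin120.0°, -0.0634) = (-0.1380, 0.2390, -0.0634)
φ3=240.0°: virtual centre (-0.0894, -0.1549, -0.1449), radius l
|O₂|²−|O₁|² = 0.0203;  |O₃|²−|O₁|² = -0.0069
linear system: -0.6827x+0.4780y = 0.0203−0.1451z; -0.5856x+-0.3097y = -0.0069−-0.0179z
det = 0.4914;  x = -0.0061+0.0741z,  y = 0.0338+-0.1978z
quadratic in z: (1.0446)z²+(0.2275)z+(-0.0389)=0, √Δ=0.4629 → z ∈ {-0.3304, 0.1127}; z = -0.3304 (taking z<0)
x = -0.0306, y = 0.0991

(-0.0306, 0.0991, -0.3304)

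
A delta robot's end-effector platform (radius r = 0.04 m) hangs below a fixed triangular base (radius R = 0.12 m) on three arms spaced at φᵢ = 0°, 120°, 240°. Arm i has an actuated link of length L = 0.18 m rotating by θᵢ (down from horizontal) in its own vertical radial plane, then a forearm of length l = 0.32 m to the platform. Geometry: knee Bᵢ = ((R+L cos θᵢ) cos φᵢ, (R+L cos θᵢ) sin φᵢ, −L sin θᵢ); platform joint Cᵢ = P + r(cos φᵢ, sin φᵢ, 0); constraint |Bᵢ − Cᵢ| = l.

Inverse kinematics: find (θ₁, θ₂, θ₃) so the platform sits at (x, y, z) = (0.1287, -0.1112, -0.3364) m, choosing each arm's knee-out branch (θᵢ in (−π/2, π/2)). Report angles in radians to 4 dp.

θ₁ = 0.3491, θ₂ = 1.3961, θ₃ = 0.7852

rotate P by −φ1: (0.1287, -0.1112, -0.3364)
  A=-0.0487, B=-0.3364, C=(l²−L²−A²−y'²−z²)/(2L)=-0.1608
  θ1 = atan2(B,A) + arccos(C/0.3399) = 0.3491
arm 2 (φ=120.0°): x'=-0.1607, y'=-0.0559
  e−x'=0.2407;  (l²−L²−(e−x')²−y'²−z²)/2L = -0.2894
  θ2 = atan2(B,A) + arccos(C/0.4136) = 1.3961
rotate P by −φ3: (0.0320, 0.1671, -0.3364)
  A=0.0480, B=-0.3364, C=(l²−L²−A²−y'²−z²)/(2L)=-0.2038
  θ3 = atan2(B,A) + arccos(C/0.3398) = 0.7852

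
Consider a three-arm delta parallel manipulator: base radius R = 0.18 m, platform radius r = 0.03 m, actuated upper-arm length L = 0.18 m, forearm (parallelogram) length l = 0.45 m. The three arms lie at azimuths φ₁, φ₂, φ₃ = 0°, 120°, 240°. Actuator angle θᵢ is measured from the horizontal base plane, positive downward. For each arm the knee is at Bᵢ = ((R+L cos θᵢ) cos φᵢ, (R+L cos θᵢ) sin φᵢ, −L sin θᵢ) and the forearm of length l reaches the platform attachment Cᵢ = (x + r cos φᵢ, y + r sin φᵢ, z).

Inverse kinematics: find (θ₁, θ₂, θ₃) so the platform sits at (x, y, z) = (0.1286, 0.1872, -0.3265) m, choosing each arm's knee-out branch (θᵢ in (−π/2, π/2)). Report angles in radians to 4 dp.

θ₁ = -0.1745, θ₂ = 0.0002, θ₃ = 1.3093

arm 1 (φ=0.0°): x'=0.1286, y'=0.1872
  A cos θ + B sin θ = C:  0.0214·cos θ + -0.3265·sin θ = 0.0778
  √(A²+B²)=0.3272;  θ1 = -1.5053+1.3308 ≈ -0.1745
φ2=120.0° → target in arm frame (0.0978, -0.2050)
  A cos θ + B sin θ = C:  0.0522·cos θ + -0.3265·sin θ = 0.0521
  γ=atan2(-0.3265,0.0522)=-1.4123;  ψ=arccos(0.1576)=1.4125;  θ2=γ+ψ≈0.0002
rotate P by −φ3: (-0.2264, 0.0178, -0.3265)
  A=0.3764, B=-0.3265, C=(l²−L²−A²−y'²−z²)/(2L)=-0.2181
  γ=atan2(-0.3265,0.3764)=-0.7145;  ψ=arccos(-0.4377)=2.0238;  θ3=γ+ψ≈1.3093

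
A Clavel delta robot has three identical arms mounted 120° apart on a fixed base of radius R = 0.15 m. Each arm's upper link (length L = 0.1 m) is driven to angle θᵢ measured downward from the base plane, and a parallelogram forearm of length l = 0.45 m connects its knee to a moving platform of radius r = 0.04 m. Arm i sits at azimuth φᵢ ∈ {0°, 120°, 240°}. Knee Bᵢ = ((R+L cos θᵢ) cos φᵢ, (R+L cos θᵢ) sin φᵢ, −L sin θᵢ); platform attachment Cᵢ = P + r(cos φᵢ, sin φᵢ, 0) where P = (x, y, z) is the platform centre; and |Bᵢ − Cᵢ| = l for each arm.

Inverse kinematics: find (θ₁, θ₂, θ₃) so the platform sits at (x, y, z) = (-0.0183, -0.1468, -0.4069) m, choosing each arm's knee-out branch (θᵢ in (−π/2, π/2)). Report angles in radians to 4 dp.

θ₁ = 0.4356, θ₂ = 0.8724, θ₃ = -0.3495

rotate P by −φ1: (-0.0183, -0.1468, -0.4069)
  e−x'=0.1283;  (l²−L²−(e−x')²−y'²−z²)/2L = -0.0554
  θ1 = atan2(B,A) + arccos(C/0.4266) = 0.4356
φ2=120.0° → target in arm frame (-0.1180, 0.0892)
  e−x'=0.2280;  (l²−L²−(e−x')²−y'²−z²)/2L = -0.1650
  θ2 = atan2(B,A) + arccos(C/0.4664) = 0.8724
arm 3 (φ=240.0°): x'=0.1363, y'=0.0576
  A=-0.0263, B=-0.4069, C=(l²−L²−A²−y'²−z²)/(2L)=0.1146
  θ3 = atan2(B,A) + arccos(C/0.4077) = -0.3495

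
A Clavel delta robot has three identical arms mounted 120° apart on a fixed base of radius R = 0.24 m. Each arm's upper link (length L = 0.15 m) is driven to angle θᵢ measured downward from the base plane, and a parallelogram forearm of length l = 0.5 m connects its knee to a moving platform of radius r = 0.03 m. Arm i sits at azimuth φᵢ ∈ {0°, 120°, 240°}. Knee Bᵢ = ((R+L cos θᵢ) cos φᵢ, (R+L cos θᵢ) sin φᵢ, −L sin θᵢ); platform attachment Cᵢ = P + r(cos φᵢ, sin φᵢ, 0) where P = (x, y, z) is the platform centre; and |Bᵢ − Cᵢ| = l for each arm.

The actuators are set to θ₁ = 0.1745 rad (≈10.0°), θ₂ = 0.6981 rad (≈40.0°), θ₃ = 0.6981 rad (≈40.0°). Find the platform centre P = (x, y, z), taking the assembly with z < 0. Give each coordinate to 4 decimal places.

φ1=0.0°: virtual centre (0.3577, 0.0000, -0.0260), radius l
arm 2 at φ=120.0°: ρ2 = 0.3249;  O2 = (-0.1625, 0.2814, -0.0964)
arm 3 at φ=240.0°: ρ3 = 0.3249;  O3 = (-0.1625, -0.2814, -0.0964)
subtract pairs → two planes through P
plane₁₂: -1.0404x+0.5628y+-0.1407z = -0.0138
Cramer: x(z) = 0.0132-0.1353z;  y(z) = 0.0000+0.0000z
sphere 1 gives Az²+Bz+C=0 with A=1.0183, B=0.1453, C=-0.1307;  B²−4AC=0.5533;  roots -0.4366, 0.2939;  negative root z = -0.4366
x = 0.0723, y = 0.0000

(0.0723, 0.0000, -0.4366)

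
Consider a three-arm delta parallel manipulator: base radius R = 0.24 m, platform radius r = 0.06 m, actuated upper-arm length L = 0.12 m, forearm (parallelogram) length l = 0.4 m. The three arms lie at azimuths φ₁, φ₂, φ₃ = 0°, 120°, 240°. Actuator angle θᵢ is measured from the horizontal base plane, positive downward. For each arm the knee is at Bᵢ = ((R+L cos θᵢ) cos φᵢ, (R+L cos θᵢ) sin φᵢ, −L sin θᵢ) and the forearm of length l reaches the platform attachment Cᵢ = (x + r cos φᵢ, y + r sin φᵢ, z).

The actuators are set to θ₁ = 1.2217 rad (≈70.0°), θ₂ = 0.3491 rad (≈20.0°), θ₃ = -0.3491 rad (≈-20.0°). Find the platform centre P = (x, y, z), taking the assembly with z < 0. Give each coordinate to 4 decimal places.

S1 = (0.2210·cos0.0°, 0.2210·sin0.0°, -0.1128) = (0.2210, 0.0000, -0.1128)
φ2=120.0°: virtual centre (-0.1464, 0.2535, -0.0410), radius l
S3 = (0.2928·cos240.0°, 0.2928·sin240.0°, 0.0410) = (-0.1464, -0.2535, 0.0410)
eliminate P² terms by subtracting sphere 1 from 2 and 3
linear system: -0.7349x+0.5071y = 0.0258−0.1434z; -0.7349x+-0.5071y = 0.0258−0.3076z
Cramer: x(z) = -0.0351+0.3069z;  y(z) = 0.0000+0.1619z
sphere 1 gives Az²+Bz+C=0 with A=1.1204, B=0.0683, C=-0.0817;  B²−4AC=0.3706;  roots -0.3022, 0.2412;  negative root z = -0.3022
x = -0.1279, y = -0.0489

(-0.1279, -0.0489, -0.3022)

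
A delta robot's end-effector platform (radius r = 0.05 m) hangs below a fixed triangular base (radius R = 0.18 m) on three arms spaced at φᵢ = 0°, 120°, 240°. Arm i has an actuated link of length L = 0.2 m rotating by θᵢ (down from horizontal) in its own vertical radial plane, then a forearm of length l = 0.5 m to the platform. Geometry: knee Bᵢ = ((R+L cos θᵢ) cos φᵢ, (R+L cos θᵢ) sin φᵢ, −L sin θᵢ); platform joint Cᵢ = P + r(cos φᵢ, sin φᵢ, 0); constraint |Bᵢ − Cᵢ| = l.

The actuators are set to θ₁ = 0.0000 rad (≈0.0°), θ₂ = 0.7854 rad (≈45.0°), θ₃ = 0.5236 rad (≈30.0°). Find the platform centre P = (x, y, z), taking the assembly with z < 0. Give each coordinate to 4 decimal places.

(0.1292, -0.0503, -0.4551)

centre 1 = (0.3300·cos0.0°, 0.3300·sin0.0°, 0.0000) = (0.3300, 0.0000, 0.0000)
centre 2 = (0.2714·cos120.0°, 0.2714·sin120.0°, -0.1414) = (-0.1357, 0.2351, -0.1414)
arm 3 at φ=240.0°: ρ3 = 0.3032;  centre 3 = (-0.1516, -0.2626, -0.1000)
subtract pairs → two planes through P
linear system: -0.9314x+0.4701y = -0.0152−-0.2828z; -0.9632x+-0.5252y = -0.0070−-0.2000z
Cramer: x(z) = 0.0120-0.2575z;  y(z) = -0.0087+0.0915z
into |P−centre ₁|² = l²: 1.0747z² + 0.1622z + -0.1488 = 0;  Δ = 0.6659;  z = -0.4551 or 0.3042 → z<0 root = -0.4551
x = 0.1292, y = -0.0503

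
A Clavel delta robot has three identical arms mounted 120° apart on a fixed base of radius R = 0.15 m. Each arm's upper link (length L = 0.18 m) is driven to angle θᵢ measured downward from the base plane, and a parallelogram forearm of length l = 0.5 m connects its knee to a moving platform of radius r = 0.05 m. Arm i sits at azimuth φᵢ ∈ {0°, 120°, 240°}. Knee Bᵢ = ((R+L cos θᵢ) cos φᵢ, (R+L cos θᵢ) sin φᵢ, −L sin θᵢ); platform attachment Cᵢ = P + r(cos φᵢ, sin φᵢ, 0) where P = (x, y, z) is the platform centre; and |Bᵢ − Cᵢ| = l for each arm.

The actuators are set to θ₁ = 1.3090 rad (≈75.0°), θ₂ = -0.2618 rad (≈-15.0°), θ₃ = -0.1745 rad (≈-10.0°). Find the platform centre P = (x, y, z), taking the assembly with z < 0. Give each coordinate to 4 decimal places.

(-0.3164, 0.0121, -0.3622)

φ1=0.0°: virtual centre (0.1466, 0.0000, -0.1739), radius l
arm 2 at φ=120.0°: e+L cos θ2 = 0.2739;  centre 2 = (-0.1369, 0.2372, 0.0466)
φ3=240.0°: virtual centre (-0.1386, -0.2401, 0.0313), radius l
|centre ₂|²−|centre ₁|² = 0.0255;  |centre ₃|²−|centre ₁|² = 0.0261
linear system: -0.5670x+0.4744y = 0.0255−0.4409z; -0.5704x+-0.4802y = 0.0261−0.4102z
det = 0.5429;  x = -0.0454+0.7485z,  y = -0.0006+-0.0348z
quadratic in z: (1.5614)z²+(0.0605)z+(-0.1829)=0, √Δ=1.0706 → z ∈ {-0.3622, 0.3235}; z = -0.3622 (taking z<0)
x = -0.3164, y = 0.0121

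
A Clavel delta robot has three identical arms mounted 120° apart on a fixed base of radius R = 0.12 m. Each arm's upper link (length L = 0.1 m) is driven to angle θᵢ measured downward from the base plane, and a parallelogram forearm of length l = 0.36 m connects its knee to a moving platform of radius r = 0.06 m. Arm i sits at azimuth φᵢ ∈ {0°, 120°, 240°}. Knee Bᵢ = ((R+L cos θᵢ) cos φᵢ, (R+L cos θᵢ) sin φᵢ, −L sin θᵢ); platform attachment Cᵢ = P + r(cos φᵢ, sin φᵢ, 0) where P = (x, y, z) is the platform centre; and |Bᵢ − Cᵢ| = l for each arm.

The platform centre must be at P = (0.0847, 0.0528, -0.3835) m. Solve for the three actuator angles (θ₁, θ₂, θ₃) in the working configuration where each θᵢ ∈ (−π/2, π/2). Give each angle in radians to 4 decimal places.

arm 1 (φ=0.0°): x'=0.0847, y'=0.0528
  A=-0.0247, B=-0.3835, C=(l²−L²−A²−y'²−z²)/(2L)=-0.1544
  θ1 = atan2(B,A) + arccos(C/0.3843) = 0.3490
φ2=120.0° → target in arm frame (0.0034, -0.0998)
  A=0.0566, B=-0.3835, C=(l²−L²−A²−y'²−z²)/(2L)=-0.2031
  θ2 = atan2(B,A) + arccos(C/0.3877) = 0.6982
rotate P by −φ3: (-0.0881, 0.0470, -0.3835)
  e−x'=0.1481;  (l²−L²−(e−x')²−y'²−z²)/2L = -0.2580
  θ3 = atan2(B,A) + arccos(C/0.4111) = 1.0470

θ₁ = 0.3490, θ₂ = 0.6982, θ₃ = 1.0470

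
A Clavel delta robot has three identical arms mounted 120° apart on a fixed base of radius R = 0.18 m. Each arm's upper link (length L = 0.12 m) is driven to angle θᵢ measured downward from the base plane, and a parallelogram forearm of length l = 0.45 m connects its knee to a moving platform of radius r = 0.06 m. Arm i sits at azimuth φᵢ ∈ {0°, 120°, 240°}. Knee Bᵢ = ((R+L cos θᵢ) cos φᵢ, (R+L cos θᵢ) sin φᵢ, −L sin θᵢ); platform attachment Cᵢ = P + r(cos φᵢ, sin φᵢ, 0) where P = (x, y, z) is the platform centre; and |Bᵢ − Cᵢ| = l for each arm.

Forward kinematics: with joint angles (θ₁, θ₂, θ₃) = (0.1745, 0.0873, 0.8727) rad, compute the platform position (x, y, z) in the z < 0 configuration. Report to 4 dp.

S1 = (0.2382·cos0.0°, 0.2382·sin0.0°, -0.0208) = (0.2382, 0.0000, -0.0208)
S2 = (0.2395·cos120.0°, 0.2395·sin120.0°, -0.0105) = (-0.1198, 0.2075, -0.0105)
φ3=240.0°: virtual centre (-0.0986, -0.1707, -0.0919), radius l
|S₂|²−|S₁|² = 0.0003;  |S₃|²−|S₁|² = -0.0099
[-0.7159 0.4149 0.0207]·P = 0.0003;  [-0.6735 -0.3414 -0.1422]·P = -0.0099
Cramer: x(z) = 0.0076-0.0991z;  y(z) = 0.0139-0.2210z
sphere 1 gives Az²+Bz+C=0 with A=1.0586, B=0.0812, C=-0.1487;  B²−4AC=0.6363;  roots -0.4151, 0.3384;  negative root z = -0.4151
x = 0.0487, y = 0.1056

(0.0487, 0.1056, -0.4151)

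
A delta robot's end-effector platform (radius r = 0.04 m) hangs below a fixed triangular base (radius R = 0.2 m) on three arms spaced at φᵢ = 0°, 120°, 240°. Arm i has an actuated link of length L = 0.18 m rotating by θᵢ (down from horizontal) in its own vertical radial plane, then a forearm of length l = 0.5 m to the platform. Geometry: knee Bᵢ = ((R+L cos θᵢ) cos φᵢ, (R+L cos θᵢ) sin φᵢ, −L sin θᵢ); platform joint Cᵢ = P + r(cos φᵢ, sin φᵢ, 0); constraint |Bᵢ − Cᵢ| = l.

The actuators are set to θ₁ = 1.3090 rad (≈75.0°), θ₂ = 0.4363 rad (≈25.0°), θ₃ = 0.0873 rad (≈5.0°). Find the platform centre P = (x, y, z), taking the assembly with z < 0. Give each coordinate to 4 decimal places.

(-0.2074, -0.0489, -0.4500)

arm 1 at φ=0.0°: (R−r)+L cos θ1 = 0.2066;  O1 = (0.2066, 0.0000, -0.1739)
O2 = (0.3231·cos120.0°, 0.3231·sin120.0°, -0.0761) = (-0.1616, 0.2798, -0.0761)
φ3=240.0°: virtual centre (-0.1697, -0.2939, -0.0157), radius l
subtract pairs → two planes through P
linear system: -0.7363x+0.5597y = 0.0373−0.1956z; -0.7525x+-0.5877y = 0.0425−0.3163z
Cramer: x(z) = -0.0535+0.3420z;  y(z) = -0.0038+0.1004z
quadratic in z: (1.1270)z²+(0.1691)z+(-0.1521)=0, √Δ=0.8452 → z ∈ {-0.4500, 0.2999}; z = -0.4500 (taking z<0)
x = -0.2074, y = -0.0489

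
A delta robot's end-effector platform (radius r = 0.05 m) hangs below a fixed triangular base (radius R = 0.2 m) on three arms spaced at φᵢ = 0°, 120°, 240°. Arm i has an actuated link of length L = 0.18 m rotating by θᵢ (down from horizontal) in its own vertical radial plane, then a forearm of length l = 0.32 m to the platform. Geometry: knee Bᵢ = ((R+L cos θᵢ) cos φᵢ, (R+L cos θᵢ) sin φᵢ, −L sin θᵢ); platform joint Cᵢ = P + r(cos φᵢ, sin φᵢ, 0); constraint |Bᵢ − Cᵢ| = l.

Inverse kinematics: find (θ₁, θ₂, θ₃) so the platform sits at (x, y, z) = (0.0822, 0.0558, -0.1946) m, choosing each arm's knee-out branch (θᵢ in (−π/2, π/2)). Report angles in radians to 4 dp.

rotate P by −φ1: (0.0822, 0.0558, -0.1946)
  A cos θ + B sin θ = C:  0.0678·cos θ + -0.1946·sin θ = 0.0678
  θ1 = atan2(B,A) + arccos(C/0.2061) = -0.0002
φ2=120.0° → target in arm frame (0.0072, -0.0991)
  e−x'=0.1428;  (l²−L²−(e−x')²−y'²−z²)/2L = 0.0054
  γ=atan2(-0.1946,0.1428)=-0.9378;  ψ=arccos(0.0222)=1.5486;  θ2=γ+ψ≈0.6108
φ3=240.0° → target in arm frame (-0.0894, 0.0433)
  A cos θ + B sin θ = C:  0.2394·cos θ + -0.1946·sin θ = -0.0752
  γ=atan2(-0.1946,0.2394)=-0.6825;  ψ=arccos(-0.2437)=1.8170;  θ3=γ+ψ≈1.1345

θ₁ = -0.0002, θ₂ = 0.6108, θ₃ = 1.1345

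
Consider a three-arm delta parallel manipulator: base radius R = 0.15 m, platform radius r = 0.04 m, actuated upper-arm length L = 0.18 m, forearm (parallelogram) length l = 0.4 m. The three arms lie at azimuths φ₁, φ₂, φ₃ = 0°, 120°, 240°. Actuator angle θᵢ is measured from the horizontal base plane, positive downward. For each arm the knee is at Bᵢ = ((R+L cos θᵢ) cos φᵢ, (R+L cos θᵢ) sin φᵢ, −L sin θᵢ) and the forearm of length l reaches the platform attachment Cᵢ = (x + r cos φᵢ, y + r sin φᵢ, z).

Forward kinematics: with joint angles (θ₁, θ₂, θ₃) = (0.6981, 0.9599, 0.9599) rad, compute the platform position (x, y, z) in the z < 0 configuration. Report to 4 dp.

(0.0524, 0.0000, -0.4646)

φ1=0.0°: virtual centre (0.2479, 0.0000, -0.1157), radius l
φ2=120.0°: virtual centre (-0.1066, 0.1847, -0.1474), radius l
arm 3 at φ=240.0°: ρ3 = 0.2132;  S3 = (-0.1066, -0.1847, -0.1474)
eliminate P² terms by subtracting sphere 1 from 2 and 3
plane₁₂: -0.7090x+0.3694y+-0.0635z = -0.0076
det = 0.5238;  x = 0.0107+-0.0895z,  y = 0.0000+0.0000z
into |P−S₁|² = l²: 1.0080z² + 0.2739z + -0.0904 = 0;  Δ = 0.4394;  z = -0.4646 or 0.1930 → z<0 root = -0.4646
x = 0.0524, y = 0.0000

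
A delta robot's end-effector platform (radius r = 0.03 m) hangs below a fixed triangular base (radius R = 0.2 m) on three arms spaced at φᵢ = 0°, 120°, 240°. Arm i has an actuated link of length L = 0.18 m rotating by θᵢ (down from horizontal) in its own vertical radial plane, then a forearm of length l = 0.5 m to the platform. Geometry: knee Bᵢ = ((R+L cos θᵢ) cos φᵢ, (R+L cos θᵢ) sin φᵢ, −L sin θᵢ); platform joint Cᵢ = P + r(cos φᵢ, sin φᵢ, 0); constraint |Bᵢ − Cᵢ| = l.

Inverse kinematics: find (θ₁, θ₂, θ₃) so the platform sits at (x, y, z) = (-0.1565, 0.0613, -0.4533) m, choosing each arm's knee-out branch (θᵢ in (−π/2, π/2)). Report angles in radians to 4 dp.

θ₁ = 1.1346, θ₂ = 0.0874, θ₃ = 0.5238

rotate P by −φ1: (-0.1565, 0.0613, -0.4533)
  A cos θ + B sin θ = C:  0.3265·cos θ + -0.4533·sin θ = -0.2729
  θ1 = atan2(B,A) + arccos(C/0.5586) = 1.1346
rotate P by −φ2: (0.1313, 0.1049, -0.4533)
  e−x'=0.0387;  (l²−L²−(e−x')²−y'²−z²)/2L = -0.0010
  γ=atan2(-0.4533,0.0387)=-1.4857;  ψ=arccos(-0.0023)=1.5731;  θ2=γ+ψ≈0.0874
arm 3 (φ=240.0°): x'=0.0252, y'=-0.1662
  A cos θ + B sin θ = C:  0.1448·cos θ + -0.4533·sin θ = -0.1013
  γ=atan2(-0.4533,0.1448)=-1.2615;  ψ=arccos(-0.2129)=1.7854;  θ3=γ+ψ≈0.5238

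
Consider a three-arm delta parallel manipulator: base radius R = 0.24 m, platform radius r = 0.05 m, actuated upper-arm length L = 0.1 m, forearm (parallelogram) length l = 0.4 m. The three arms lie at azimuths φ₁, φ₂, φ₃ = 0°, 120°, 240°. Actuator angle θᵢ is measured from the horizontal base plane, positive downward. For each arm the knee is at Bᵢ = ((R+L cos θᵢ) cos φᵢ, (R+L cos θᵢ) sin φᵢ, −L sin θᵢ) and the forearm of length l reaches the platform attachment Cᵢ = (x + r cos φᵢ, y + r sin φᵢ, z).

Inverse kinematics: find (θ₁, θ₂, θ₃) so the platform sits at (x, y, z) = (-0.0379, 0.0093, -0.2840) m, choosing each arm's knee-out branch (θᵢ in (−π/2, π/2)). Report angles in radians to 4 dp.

φ1=0.0° → target in arm frame (-0.0379, 0.0093)
  A=0.2279, B=-0.2840, C=(l²−L²−A²−y'²−z²)/(2L)=0.0866
  √(A²+B²)=0.3641;  θ1 = -0.8946+1.3307 ≈ 0.4361
rotate P by −φ2: (0.0270, 0.0282, -0.2840)
  e−x'=0.1630;  (l²−L²−(e−x')²−y'²−z²)/2L = 0.2099
  θ2 = atan2(B,A) + arccos(C/0.3275) = -0.1748
arm 3 (φ=240.0°): x'=0.0109, y'=-0.0375
  e−x'=0.1791;  (l²−L²−(e−x')²−y'²−z²)/2L = 0.1793
  √(A²+B²)=0.3358;  θ3 = -1.0081+1.0074 ≈ -0.0007

θ₁ = 0.4361, θ₂ = -0.1748, θ₃ = -0.0007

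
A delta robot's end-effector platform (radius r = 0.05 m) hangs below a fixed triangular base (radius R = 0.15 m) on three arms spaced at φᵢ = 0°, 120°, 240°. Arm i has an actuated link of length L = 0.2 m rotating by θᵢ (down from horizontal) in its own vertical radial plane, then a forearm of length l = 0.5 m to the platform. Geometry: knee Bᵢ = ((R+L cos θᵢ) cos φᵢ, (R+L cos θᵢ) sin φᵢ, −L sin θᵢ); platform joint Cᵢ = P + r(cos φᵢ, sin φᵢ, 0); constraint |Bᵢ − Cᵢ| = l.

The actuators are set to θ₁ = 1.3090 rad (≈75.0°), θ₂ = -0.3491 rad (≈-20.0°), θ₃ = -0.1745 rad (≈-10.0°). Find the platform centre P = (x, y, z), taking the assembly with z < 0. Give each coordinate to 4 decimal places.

φ1=0.0°: virtual centre (0.1518, 0.0000, -0.1932), radius l
φ2=120.0°: virtual centre (-0.1440, 0.2494, 0.0684), radius l
S3 = (0.2970·cos240.0°, 0.2970·sin240.0°, 0.0347) = (-0.1485, -0.2572, 0.0347)
|S₂|²−|S₁|² = 0.0272;  |S₃|²−|S₁|² = 0.0290
[-0.5915 0.4987 0.5232]·P = 0.0272;  [-0.6005 -0.5144 0.4558]·P = 0.0290
det = 0.6037;  x = -0.0472+0.8223z,  y = -0.0014+-0.0738z
quadratic in z: (1.6817)z²+(0.0594)z+(-0.1731)=0, √Δ=1.0807 → z ∈ {-0.3390, 0.3037}; z = -0.3390 (taking z<0)
x = -0.3259, y = 0.0237

(-0.3259, 0.0237, -0.3390)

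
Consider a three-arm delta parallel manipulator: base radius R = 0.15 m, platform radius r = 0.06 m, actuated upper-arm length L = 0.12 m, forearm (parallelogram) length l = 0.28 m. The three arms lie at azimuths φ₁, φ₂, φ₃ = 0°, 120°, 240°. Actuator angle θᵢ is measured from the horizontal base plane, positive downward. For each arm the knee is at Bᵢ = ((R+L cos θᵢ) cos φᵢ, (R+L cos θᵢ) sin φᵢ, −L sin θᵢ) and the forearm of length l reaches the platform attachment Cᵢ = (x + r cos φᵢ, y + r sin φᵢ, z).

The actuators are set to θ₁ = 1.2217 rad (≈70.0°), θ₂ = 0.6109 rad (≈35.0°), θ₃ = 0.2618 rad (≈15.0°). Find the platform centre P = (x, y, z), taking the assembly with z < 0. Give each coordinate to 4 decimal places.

(-0.0986, -0.0319, -0.2697)

S1 = (0.1310·cos0.0°, 0.1310·sin0.0°, -0.1128) = (0.1310, 0.0000, -0.1128)
S2 = (0.1883·cos120.0°, 0.1883·sin120.0°, -0.0688) = (-0.0941, 0.1631, -0.0688)
S3 = (0.2059·cos240.0°, 0.2059·sin240.0°, -0.0311) = (-0.1030, -0.1783, -0.0311)
|S₂|²−|S₁|² = 0.0103;  |S₃|²−|S₁|² = 0.0135
plane₁₂: -0.4504x+0.3261y+0.0879z = 0.0103
det = 0.3133;  x = -0.0258+0.2701z,  y = -0.0040+0.1037z
quadratic in z: (1.0837)z²+(0.1400)z+(-0.0411)=0, √Δ=0.4446 → z ∈ {-0.2697, 0.1405}; z = -0.2697 (taking z<0)
x = -0.0986, y = -0.0319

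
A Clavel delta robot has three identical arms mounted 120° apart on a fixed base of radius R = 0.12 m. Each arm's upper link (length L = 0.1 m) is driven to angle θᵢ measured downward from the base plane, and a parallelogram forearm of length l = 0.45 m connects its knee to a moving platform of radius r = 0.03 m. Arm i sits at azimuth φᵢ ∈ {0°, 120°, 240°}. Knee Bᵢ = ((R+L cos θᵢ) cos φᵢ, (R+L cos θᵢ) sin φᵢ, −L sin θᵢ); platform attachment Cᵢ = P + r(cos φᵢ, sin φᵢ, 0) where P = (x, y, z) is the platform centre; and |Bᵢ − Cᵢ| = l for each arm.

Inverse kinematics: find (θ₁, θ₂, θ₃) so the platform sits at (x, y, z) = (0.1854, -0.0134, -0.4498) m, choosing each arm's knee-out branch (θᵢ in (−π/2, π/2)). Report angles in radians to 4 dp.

θ₁ = 0.0002, θ₂ = 1.2218, θ₃ = 1.1345

rotate P by −φ1: (0.1854, -0.0134, -0.4498)
  A=-0.0954, B=-0.4498, C=(l²−L²−A²−y'²−z²)/(2L)=-0.0955
  θ1 = atan2(B,A) + arccos(C/0.4598) = 0.0002
φ2=120.0° → target in arm frame (-0.1043, -0.1539)
  A cos θ + B sin θ = C:  0.1943·cos θ + -0.4498·sin θ = -0.3562
  √(A²+B²)=0.4900;  θ2 = -1.1630+2.3848 ≈ 1.2218
φ3=240.0° → target in arm frame (-0.0811, 0.1673)
  e−x'=0.1711;  (l²−L²−(e−x')²−y'²−z²)/2L = -0.3353
  √(A²+B²)=0.4812;  θ3 = -1.2073+2.3418 ≈ 1.1345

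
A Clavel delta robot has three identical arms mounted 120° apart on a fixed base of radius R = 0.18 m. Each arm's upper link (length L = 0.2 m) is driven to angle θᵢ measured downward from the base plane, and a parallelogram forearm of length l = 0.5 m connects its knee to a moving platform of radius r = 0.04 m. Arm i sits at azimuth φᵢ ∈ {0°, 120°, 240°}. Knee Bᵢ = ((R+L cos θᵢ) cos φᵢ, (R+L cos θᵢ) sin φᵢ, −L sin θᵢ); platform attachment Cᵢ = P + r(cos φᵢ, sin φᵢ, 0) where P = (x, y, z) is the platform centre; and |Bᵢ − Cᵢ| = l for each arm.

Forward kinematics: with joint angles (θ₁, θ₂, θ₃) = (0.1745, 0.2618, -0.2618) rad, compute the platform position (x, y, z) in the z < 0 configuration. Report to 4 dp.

(-0.0247, -0.0670, -0.3734)

φ1=0.0°: virtual centre (0.3370, 0.0000, -0.0347), radius l
O2 = (0.3332·cos120.0°, 0.3332·sin120.0°, -0.0518) = (-0.1666, 0.2885, -0.0518)
O3 = (0.3332·cos240.0°, 0.3332·sin240.0°, 0.0518) = (-0.1666, -0.2885, 0.0518)
|O₂|²−|O₁|² = -0.0011;  |O₃|²−|O₁|² = -0.0011
linear system: -1.0071x+0.5771y = -0.0011−-0.0341z; -1.0071x+-0.5771y = -0.0011−0.1730z
det = 1.1624;  x = 0.0011+0.0690z,  y = 0.0000+0.1794z
quadratic in z: (1.0369)z²+(0.0231)z+(-0.1360)=0, √Δ=0.7513 → z ∈ {-0.3734, 0.3511}; z = -0.3734 (taking z<0)
x = -0.0247, y = -0.0670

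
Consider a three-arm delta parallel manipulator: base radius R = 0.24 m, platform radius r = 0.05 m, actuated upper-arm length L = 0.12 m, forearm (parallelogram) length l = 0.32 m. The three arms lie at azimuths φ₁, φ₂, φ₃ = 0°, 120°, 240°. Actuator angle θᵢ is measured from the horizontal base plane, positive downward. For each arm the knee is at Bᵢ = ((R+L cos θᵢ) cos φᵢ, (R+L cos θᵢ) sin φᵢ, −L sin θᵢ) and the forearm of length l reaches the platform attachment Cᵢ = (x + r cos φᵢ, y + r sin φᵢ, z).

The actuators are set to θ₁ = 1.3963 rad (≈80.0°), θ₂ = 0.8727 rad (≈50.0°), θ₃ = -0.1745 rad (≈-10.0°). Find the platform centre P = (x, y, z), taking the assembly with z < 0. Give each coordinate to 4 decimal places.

(-0.0882, -0.0606, -0.2148)

φ1=0.0°: virtual centre (0.2108, 0.0000, -0.1182), radius l
S2 = (0.2671·cos120.0°, 0.2671·sin120.0°, -0.0919) = (-0.1336, 0.2313, -0.0919)
S3 = (0.3082·cos240.0°, 0.3082·sin240.0°, 0.0208) = (-0.1541, -0.2669, 0.0208)
eliminate P² terms by subtracting sphere 1 from 2 and 3
linear system: -0.6888x+0.4627y = 0.0214−0.0525z; -0.7298x+-0.5338y = 0.0370−0.2780z
Cramer: x(z) = -0.0405+0.2221z;  y(z) = -0.0140+0.2172z
sphere 1 gives Az²+Bz+C=0 with A=1.0965, B=0.1187, C=-0.0251;  B²−4AC=0.1241;  roots -0.2148, 0.1066;  negative root z = -0.2148
x = -0.0882, y = -0.0606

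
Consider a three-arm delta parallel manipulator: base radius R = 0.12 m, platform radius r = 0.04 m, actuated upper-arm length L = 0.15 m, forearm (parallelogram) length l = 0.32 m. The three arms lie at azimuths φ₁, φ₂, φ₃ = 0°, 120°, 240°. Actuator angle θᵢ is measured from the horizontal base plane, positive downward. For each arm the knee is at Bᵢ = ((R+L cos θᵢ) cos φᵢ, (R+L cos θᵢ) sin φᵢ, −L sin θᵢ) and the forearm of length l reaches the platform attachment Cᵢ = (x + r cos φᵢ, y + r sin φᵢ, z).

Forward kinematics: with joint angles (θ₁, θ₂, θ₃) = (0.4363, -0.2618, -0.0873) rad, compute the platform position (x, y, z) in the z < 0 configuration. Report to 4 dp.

(-0.0626, 0.0139, -0.2204)

O1 = (0.2159·cos0.0°, 0.2159·sin0.0°, -0.0634) = (0.2159, 0.0000, -0.0634)
O2 = (0.2249·cos120.0°, 0.2249·sin120.0°, 0.0388) = (-0.1124, 0.1948, 0.0388)
O3 = (0.2294·cos240.0°, 0.2294·sin240.0°, 0.0131) = (-0.1147, -0.1987, 0.0131)
subtract pairs → two planes through P
[-0.6568 0.3895 0.2044]·P = 0.0014;  [-0.6613 -0.3974 0.1529]·P = 0.0022
Cramer: x(z) = -0.0027+0.2715z;  y(z) = -0.0009-0.0670z
quadratic in z: (1.0782)z²+(0.0082)z+(-0.0506)=0, √Δ=0.4671 → z ∈ {-0.2204, 0.2128}; z = -0.2204 (taking z<0)
x = -0.0626, y = 0.0139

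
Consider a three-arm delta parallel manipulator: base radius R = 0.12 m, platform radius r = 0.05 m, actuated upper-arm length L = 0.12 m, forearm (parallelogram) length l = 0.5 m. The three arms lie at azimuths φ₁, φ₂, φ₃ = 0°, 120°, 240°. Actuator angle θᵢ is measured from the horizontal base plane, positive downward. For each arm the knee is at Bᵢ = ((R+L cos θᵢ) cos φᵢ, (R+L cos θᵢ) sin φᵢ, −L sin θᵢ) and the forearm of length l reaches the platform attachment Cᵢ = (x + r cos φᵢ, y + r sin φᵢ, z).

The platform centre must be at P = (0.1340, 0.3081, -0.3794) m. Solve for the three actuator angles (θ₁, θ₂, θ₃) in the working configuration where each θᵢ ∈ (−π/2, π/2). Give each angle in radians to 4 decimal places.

rotate P by −φ1: (0.1340, 0.3081, -0.3794)
  e−x'=-0.0640;  (l²−L²−(e−x')²−y'²−z²)/2L = -0.0307
  γ=atan2(-0.3794,-0.0640)=-1.7379;  ψ=arccos(-0.0798)=1.6506;  θ1=γ+ψ≈-0.0873
φ2=120.0° → target in arm frame (0.1998, -0.2701)
  e−x'=-0.1298;  (l²−L²−(e−x')²−y'²−z²)/2L = 0.0077
  γ=atan2(-0.3794,-0.1298)=-1.9005;  ψ=arccos(0.0192)=1.5516;  θ2=γ+ψ≈-0.3489
rotate P by −φ3: (-0.3338, -0.0380, -0.3794)
  A=0.4038, B=-0.3794, C=(l²−L²−A²−y'²−z²)/(2L)=-0.3036
  √(A²+B²)=0.5541;  θ3 = -0.7542+2.1507 ≈ 1.3964

θ₁ = -0.0873, θ₂ = -0.3489, θ₃ = 1.3964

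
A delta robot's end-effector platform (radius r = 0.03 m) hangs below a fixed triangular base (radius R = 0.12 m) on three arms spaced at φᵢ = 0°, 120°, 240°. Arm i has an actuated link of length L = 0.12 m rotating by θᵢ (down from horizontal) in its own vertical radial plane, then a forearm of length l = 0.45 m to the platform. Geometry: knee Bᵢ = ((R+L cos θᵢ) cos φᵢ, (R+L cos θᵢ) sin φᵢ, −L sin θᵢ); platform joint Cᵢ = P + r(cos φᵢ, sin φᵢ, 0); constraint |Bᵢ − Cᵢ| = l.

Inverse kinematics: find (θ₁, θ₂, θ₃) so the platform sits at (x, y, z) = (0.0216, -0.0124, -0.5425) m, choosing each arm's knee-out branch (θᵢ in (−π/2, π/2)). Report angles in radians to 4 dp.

rotate P by −φ1: (0.0216, -0.0124, -0.5425)
  e−x'=0.0684;  (l²−L²−(e−x')²−y'²−z²)/2L = -0.4627
  θ1 = atan2(B,A) + arccos(C/0.5468) = 1.1341
rotate P by −φ2: (-0.0215, -0.0125, -0.5425)
  e−x'=0.1115;  (l²−L²−(e−x')²−y'²−z²)/2L = -0.4950
  γ=atan2(-0.5425,0.1115)=-1.3680;  ψ=arccos(-0.8938)=2.6765;  θ2=γ+ψ≈1.3085
rotate P by −φ3: (-0.0001, 0.0249, -0.5425)
  A=0.0901, B=-0.5425, C=(l²−L²−A²−y'²−z²)/(2L)=-0.4789
  √(A²+B²)=0.5499;  θ3 = -1.4063+2.6277 ≈ 1.2215

θ₁ = 1.1341, θ₂ = 1.3085, θ₃ = 1.2215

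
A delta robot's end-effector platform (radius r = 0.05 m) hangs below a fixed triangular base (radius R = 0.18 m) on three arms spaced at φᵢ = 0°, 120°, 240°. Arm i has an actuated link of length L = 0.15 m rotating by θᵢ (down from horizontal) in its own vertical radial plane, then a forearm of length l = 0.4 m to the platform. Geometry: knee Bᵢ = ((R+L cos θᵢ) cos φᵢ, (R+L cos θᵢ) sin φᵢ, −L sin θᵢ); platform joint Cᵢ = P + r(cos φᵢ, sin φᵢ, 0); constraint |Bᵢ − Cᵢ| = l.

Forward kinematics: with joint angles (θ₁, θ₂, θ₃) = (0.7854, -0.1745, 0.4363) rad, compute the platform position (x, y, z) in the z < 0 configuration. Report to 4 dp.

(-0.0891, 0.0648, -0.3298)

O1 = (0.2361·cos0.0°, 0.2361·sin0.0°, -0.1061) = (0.2361, 0.0000, -0.1061)
O2 = (0.2777·cos120.0°, 0.2777·sin120.0°, 0.0260) = (-0.1389, 0.2405, 0.0260)
φ3=240.0°: virtual centre (-0.1330, -0.2303, -0.0634), radius l
|O₂|²−|O₁|² = 0.0108;  |O₃|²−|O₁|² = 0.0078
plane₁₂: -0.7499x+0.4810y+0.2642z = 0.0108
det = 0.7004;  x = -0.0125+0.2324z,  y = 0.0031+-0.1870z
into |P−O₁|² = l²: 1.0890z² + 0.0955z + -0.0870 = 0;  Δ = 0.3880;  z = -0.3298 or 0.2422 → z<0 root = -0.3298
x = -0.0891, y = 0.0648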